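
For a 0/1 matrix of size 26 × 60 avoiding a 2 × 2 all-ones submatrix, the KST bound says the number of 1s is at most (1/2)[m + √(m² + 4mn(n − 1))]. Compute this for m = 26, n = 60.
z(26, 60; 2, 2) ≤ (1/2)[26 + √(26² + 4·26·60·59)] = (1/2)[26 + √368836] = 316.6593

Kővári–Sós–Turán: let r_1, ..., r_26 be the row sums and z = Σ r_i the total number of 1s. Each pair of columns can share at most one row with both entries 1 (else a 2×2 all-ones block appears), so Σ_i C(r_i, 2) ≤ C(60, 2) = 1770. By convexity Σ_i C(r_i, 2) ≥ 26·C(z/26, 2) = z(z − 26)/(2·26), giving z² − 26z − 26·60·59 ≤ 0 and hence z ≤ (1/2)[26 + √(676 + 4·92040)] = (1/2)[26 + √368836] ≈ (1/2)(26 + 607.3187) = 316.6593.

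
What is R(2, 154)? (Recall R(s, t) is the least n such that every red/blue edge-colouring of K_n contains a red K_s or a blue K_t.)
R(2, 154) = 154

R(2, k) = k for all k ≥ 2: in a 2-colouring of K_k, either some edge is red (a red K_2) or all edges are blue (a blue K_k). And K_{153} coloured all-blue has no blue K_154, so R(2, 154) > 153. Hence R(2, 154) = 154.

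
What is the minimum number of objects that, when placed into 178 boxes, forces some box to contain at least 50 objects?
n = (50 − 1)·178 + 1 = 8723

By the generalised pigeonhole principle, to guarantee some box contains ≥ r objects we need more than (r − 1) · k objects total. Threshold: n = (r − 1) · k + 1. With r = 50 and k = 178: n = 49 · 178 + 1 = 8722 + 1 = 8723. For n = 8722 = 49 · 178, we can put exactly 49 objects in every box, avoiding 50 in any single one — so 8723 is tight.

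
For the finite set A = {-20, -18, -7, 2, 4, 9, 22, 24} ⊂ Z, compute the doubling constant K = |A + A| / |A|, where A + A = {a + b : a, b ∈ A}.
K = |A + A| / |A| = 29/8

Enumerate A + A = {a + b : a, b ∈ A}. With |A| = 8, there are |A|^2 = 64 ordered sum pairs; collecting distinct values, A + A = {-40, -38, -36, -27, -25, -18, -16, -14, -11, -9, -5, -3, 2, 4, 6, 8, 11, 13, 15, 17, 18, 24, 26, 28, 31, 33, 44, 46, 48}, so |A + A| = 29. Thus K = 29/8. For comparison, the minimum possible |A + A| over all 8-element sets is 2·8 − 1 = 15 (so min K = 15/8), attained only by arithmetic progressions.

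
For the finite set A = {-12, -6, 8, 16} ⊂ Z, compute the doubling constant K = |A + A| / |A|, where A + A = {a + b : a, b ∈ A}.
K = |A + A| / |A| = 10/4 = 5/2

Enumerate A + A = {a + b : a, b ∈ A}. With |A| = 4, there are |A|^2 = 16 ordered sum pairs; collecting distinct values, A + A = {-24, -18, -12, -4, 2, 4, 10, 16, 24, 32}, so |A + A| = 10. Thus K = 10/4 = 5/2. For comparison, the minimum possible |A + A| over all 4-element sets is 2·4 − 1 = 7 (so min K = 7/4), attained only by arithmetic progressions.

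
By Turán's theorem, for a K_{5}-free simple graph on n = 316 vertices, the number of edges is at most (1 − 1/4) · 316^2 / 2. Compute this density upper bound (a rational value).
Turán density bound = (3/4) · 316^2/2 = 37446

Turán's theorem: ex(n, K_{r+1}) is achieved by the complete r-partite Turán graph T(n, r) with parts as balanced as possible, and is at most (1 − 1/r) · n^2/2. For r = 4, n = 316: the density bound is (3/4) · 99856/2 = 37446. Since 4 ∣ 316, the Turán graph T(316, 4) has parts of equal size 79, and its edge count e(T(316, 4)) = 37446 attains the density bound exactly.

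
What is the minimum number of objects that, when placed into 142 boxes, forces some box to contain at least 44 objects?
n = (44 − 1)·142 + 1 = 6107

By the generalised pigeonhole principle, to guarantee some box contains ≥ r objects we need more than (r − 1) · k objects total. Threshold: n = (r − 1) · k + 1. With r = 44 and k = 142: n = 43 · 142 + 1 = 6106 + 1 = 6107. For n = 6106 = 43 · 142, we can put exactly 43 objects in every box, avoiding 44 in any single one — so 6107 is tight.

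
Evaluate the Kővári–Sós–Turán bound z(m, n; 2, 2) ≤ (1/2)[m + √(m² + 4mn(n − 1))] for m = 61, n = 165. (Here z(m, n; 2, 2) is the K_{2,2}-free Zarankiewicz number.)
z(61, 165; 2, 2) ≤ (1/2)[61 + √(61² + 4·61·165·164)] = (1/2)[61 + √6606361] = 1315.6421

Kővári–Sós–Turán: let r_1, ..., r_61 be the row sums and z = Σ r_i the total number of 1s. Each pair of columns can share at most one row with both entries 1 (else a 2×2 all-ones block appears), so Σ_i C(r_i, 2) ≤ C(165, 2) = 13530. By convexity Σ_i C(r_i, 2) ≥ 61·C(z/61, 2) = z(z − 61)/(2·61), giving z² − 61z − 61·165·164 ≤ 0 and hence z ≤ (1/2)[61 + √(3721 + 4·1650660)] = (1/2)[61 + √6606361] ≈ (1/2)(61 + 2570.2842) = 1315.6421.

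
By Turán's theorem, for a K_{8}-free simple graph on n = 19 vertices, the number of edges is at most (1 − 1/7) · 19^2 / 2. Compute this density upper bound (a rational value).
Turán density bound = (6/7) · 19^2/2 = 1083/7 ≈ 154.7143

Turán's theorem: ex(n, K_{r+1}) is achieved by the complete r-partite Turán graph T(n, r) with parts as balanced as possible, and is at most (1 − 1/r) · n^2/2. For r = 7, n = 19: the density bound is (6/7) · 361/2 = 1083/7 ≈ 154.7143. The integer-valued extremum is e(T(19, 7)) = 154, which is strictly less than the density bound 1083/7 since 7 ∤ 19 (the parts of T(19, 7) cannot all be equal).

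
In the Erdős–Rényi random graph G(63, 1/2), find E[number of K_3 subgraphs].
E[# K_3] = C(63, 3) · (1/2)^C(3, 2) = 39711 / 2^3 = 4963.875

For each 3-subset S of vertices (there are C(63, 3) = 39711 such S), let X_S = 1 if S induces a K_3 (all C(3, 2) = 3 edges present). Then P(X_S = 1) = (1/2)^3 = 1/8. By linearity of expectation, E[# K_3] = C(63, 3) · (1/2)^3 = 39711 / 8 = 4963.875.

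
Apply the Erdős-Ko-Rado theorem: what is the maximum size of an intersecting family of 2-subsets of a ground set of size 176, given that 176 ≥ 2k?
max |F| = C(175, 1) = 175

The Erdős-Ko-Rado theorem states: for n ≥ 2k, an intersecting family of k-subsets of an n-element set has size at most C(n − 1, k − 1), with equality for 'star' families {A ⊆ [n] : |A| = k, i ∈ A} (fix an element i). For n = 176, k = 2: C(175, 1) = 175.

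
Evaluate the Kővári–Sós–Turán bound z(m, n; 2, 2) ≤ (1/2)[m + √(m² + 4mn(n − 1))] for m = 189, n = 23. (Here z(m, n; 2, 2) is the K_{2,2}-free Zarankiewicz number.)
z(189, 23; 2, 2) ≤ (1/2)[189 + √(189² + 4·189·23·22)] = (1/2)[189 + √418257] = 417.864

Kővári–Sós–Turán: let r_1, ..., r_189 be the row sums and z = Σ r_i the total number of 1s. Each pair of columns can share at most one row with both entries 1 (else a 2×2 all-ones block appears), so Σ_i C(r_i, 2) ≤ C(23, 2) = 253. By convexity Σ_i C(r_i, 2) ≥ 189·C(z/189, 2) = z(z − 189)/(2·189), giving z² − 189z − 189·23·22 ≤ 0 and hence z ≤ (1/2)[189 + √(35721 + 4·95634)] = (1/2)[189 + √418257] ≈ (1/2)(189 + 646.7279) = 417.864.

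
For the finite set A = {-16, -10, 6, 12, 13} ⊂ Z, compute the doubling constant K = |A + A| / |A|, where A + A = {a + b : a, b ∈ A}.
K = |A + A| / |A| = 14/5

Enumerate A + A = {a + b : a, b ∈ A}. With |A| = 5, there are |A|^2 = 25 ordered sum pairs; collecting distinct values, A + A = {-32, -26, -20, -10, -4, -3, 2, 3, 12, 18, 19, 24, 25, 26}, so |A + A| = 14. Thus K = 14/5. For comparison, the minimum possible |A + A| over all 5-element sets is 2·5 − 1 = 9 (so min K = 9/5), attained only by arithmetic progressions.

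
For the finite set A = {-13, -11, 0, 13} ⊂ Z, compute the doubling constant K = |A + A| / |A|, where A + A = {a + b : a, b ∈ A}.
K = |A + A| / |A| = 9/4

Enumerate A + A = {a + b : a, b ∈ A}. With |A| = 4, there are |A|^2 = 16 ordered sum pairs; collecting distinct values, A + A = {-26, -24, -22, -13, -11, 0, 2, 13, 26}, so |A + A| = 9. Thus K = 9/4. For comparison, the minimum possible |A + A| over all 4-element sets is 2·4 − 1 = 7 (so min K = 7/4), attained only by arithmetic progressions.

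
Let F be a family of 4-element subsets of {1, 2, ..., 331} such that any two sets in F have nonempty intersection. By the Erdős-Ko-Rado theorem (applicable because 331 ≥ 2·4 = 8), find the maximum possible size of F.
max |F| = C(330, 3) = 5935160

The Erdős-Ko-Rado theorem states: for n ≥ 2k, an intersecting family of k-subsets of an n-element set has size at most C(n − 1, k − 1), with equality for 'star' families {A ⊆ [n] : |A| = k, i ∈ A} (fix an element i). For n = 331, k = 4: C(330, 3) = 5935160.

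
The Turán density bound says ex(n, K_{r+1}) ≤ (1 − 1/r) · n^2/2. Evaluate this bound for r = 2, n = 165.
Turán density bound = (1/2) · 165^2/2 = 27225/4 ≈ 6806.25

Turán's theorem: ex(n, K_{r+1}) is achieved by the complete r-partite Turán graph T(n, r) with parts as balanced as possible, and is at most (1 − 1/r) · n^2/2. For r = 2, n = 165: the density bound is (1/2) · 27225/2 = 27225/4 ≈ 6806.25. The integer-valued extremum is e(T(165, 2)) = 6806, which is strictly less than the density bound 27225/4 since 2 ∤ 165 (the parts of T(165, 2) cannot all be equal).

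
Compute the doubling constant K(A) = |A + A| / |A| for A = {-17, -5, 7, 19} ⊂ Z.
K = |A + A| / |A| = 7/4

Enumerate A + A = {a + b : a, b ∈ A}. With |A| = 4, there are |A|^2 = 16 ordered sum pairs; collecting distinct values, A + A = {-34, -22, -10, 2, 14, 26, 38}, so |A + A| = 7. Thus K = 7/4. Here |A + A| = 2|A| − 1 = 7, the minimum possible — so K = 7/4 is minimal, which holds iff A is an arithmetic progression.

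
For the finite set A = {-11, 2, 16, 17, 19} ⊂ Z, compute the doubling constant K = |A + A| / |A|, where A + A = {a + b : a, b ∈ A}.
K = |A + A| / |A| = 15/5 = 3

Enumerate A + A = {a + b : a, b ∈ A}. With |A| = 5, there are |A|^2 = 25 ordered sum pairs; collecting distinct values, A + A = {-22, -9, 4, 5, 6, 8, 18, 19, 21, 32, 33, 34, 35, 36, 38}, so |A + A| = 15. Thus K = 15/5 = 3. For comparison, the minimum possible |A + A| over all 5-element sets is 2·5 − 1 = 9 (so min K = 9/5), attained only by arithmetic progressions.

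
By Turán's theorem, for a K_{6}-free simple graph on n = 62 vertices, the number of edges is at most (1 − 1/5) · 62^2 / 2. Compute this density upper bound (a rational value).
Turán density bound = (4/5) · 62^2/2 = 7688/5 ≈ 1537.6

Turán's theorem: ex(n, K_{r+1}) is achieved by the complete r-partite Turán graph T(n, r) with parts as balanced as possible, and is at most (1 − 1/r) · n^2/2. For r = 5, n = 62: the density bound is (4/5) · 3844/2 = 7688/5 ≈ 1537.6. The integer-valued extremum is e(T(62, 5)) = 1537, which is strictly less than the density bound 7688/5 since 5 ∤ 62 (the parts of T(62, 5) cannot all be equal).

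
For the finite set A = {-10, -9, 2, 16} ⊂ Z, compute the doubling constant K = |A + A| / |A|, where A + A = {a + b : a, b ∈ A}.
K = |A + A| / |A| = 10/4 = 5/2

Enumerate A + A = {a + b : a, b ∈ A}. With |A| = 4, there are |A|^2 = 16 ordered sum pairs; collecting distinct values, A + A = {-20, -19, -18, -8, -7, 4, 6, 7, 18, 32}, so |A + A| = 10. Thus K = 10/4 = 5/2. For comparison, the minimum possible |A + A| over all 4-element sets is 2·4 − 1 = 7 (so min K = 7/4), attained only by arithmetic progressions.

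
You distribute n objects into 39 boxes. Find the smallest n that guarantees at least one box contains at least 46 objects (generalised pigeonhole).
n = (46 − 1)·39 + 1 = 1756

By the generalised pigeonhole principle, to guarantee some box contains ≥ r objects we need more than (r − 1) · k objects total. Threshold: n = (r − 1) · k + 1. With r = 46 and k = 39: n = 45 · 39 + 1 = 1755 + 1 = 1756. For n = 1755 = 45 · 39, we can put exactly 45 objects in every box, avoiding 46 in any single one — so 1756 is tight.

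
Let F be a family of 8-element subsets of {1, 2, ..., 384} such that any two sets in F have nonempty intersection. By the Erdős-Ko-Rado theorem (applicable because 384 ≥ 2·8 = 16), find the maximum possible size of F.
max |F| = C(383, 7) = 226993035589983

The Erdős-Ko-Rado theorem states: for n ≥ 2k, an intersecting family of k-subsets of an n-element set has size at most C(n − 1, k − 1), with equality for 'star' families {A ⊆ [n] : |A| = k, i ∈ A} (fix an element i). For n = 384, k = 8: C(383, 7) = 226993035589983.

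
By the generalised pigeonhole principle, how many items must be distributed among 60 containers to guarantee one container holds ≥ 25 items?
n = (25 − 1)·60 + 1 = 1441

By the generalised pigeonhole principle, to guarantee some box contains ≥ r objects we need more than (r − 1) · k objects total. Threshold: n = (r − 1) · k + 1. With r = 25 and k = 60: n = 24 · 60 + 1 = 1440 + 1 = 1441. For n = 1440 = 24 · 60, we can put exactly 24 objects in every box, avoiding 25 in any single one — so 1441 is tight.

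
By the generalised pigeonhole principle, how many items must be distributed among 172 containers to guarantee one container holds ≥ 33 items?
n = (33 − 1)·172 + 1 = 5505

By the generalised pigeonhole principle, to guarantee some box contains ≥ r objects we need more than (r − 1) · k objects total. Threshold: n = (r − 1) · k + 1. With r = 33 and k = 172: n = 32 · 172 + 1 = 5504 + 1 = 5505. For n = 5504 = 32 · 172, we can put exactly 32 objects in every box, avoiding 33 in any single one — so 5505 is tight.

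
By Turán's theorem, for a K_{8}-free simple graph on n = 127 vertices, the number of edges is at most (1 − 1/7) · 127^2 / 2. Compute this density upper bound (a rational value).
Turán density bound = (6/7) · 127^2/2 = 48387/7 ≈ 6912.4286

Turán's theorem: ex(n, K_{r+1}) is achieved by the complete r-partite Turán graph T(n, r) with parts as balanced as possible, and is at most (1 − 1/r) · n^2/2. For r = 7, n = 127: the density bound is (6/7) · 16129/2 = 48387/7 ≈ 6912.4286. The integer-valued extremum is e(T(127, 7)) = 6912, which is strictly less than the density bound 48387/7 since 7 ∤ 127 (the parts of T(127, 7) cannot all be equal).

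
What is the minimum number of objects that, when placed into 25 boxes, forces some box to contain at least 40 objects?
n = (40 − 1)·25 + 1 = 976

By the generalised pigeonhole principle, to guarantee some box contains ≥ r objects we need more than (r − 1) · k objects total. Threshold: n = (r − 1) · k + 1. With r = 40 and k = 25: n = 39 · 25 + 1 = 975 + 1 = 976. For n = 975 = 39 · 25, we can put exactly 39 objects in every box, avoiding 40 in any single one — so 976 is tight.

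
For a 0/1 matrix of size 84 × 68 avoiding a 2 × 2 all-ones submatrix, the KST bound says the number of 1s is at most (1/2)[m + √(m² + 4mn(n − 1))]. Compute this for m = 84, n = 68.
z(84, 68; 2, 2) ≤ (1/2)[84 + √(84² + 4·84·68·67)] = (1/2)[84 + √1537872] = 662.0548

Kővári–Sós–Turán: let r_1, ..., r_84 be the row sums and z = Σ r_i the total number of 1s. Each pair of columns can share at most one row with both entries 1 (else a 2×2 all-ones block appears), so Σ_i C(r_i, 2) ≤ C(68, 2) = 2278. By convexity Σ_i C(r_i, 2) ≥ 84·C(z/84, 2) = z(z − 84)/(2·84), giving z² − 84z − 84·68·67 ≤ 0 and hence z ≤ (1/2)[84 + √(7056 + 4·382704)] = (1/2)[84 + √1537872] ≈ (1/2)(84 + 1240.1097) = 662.0548.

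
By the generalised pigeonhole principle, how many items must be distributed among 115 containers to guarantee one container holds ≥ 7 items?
n = (7 − 1)·115 + 1 = 691

By the generalised pigeonhole principle, to guarantee some box contains ≥ r objects we need more than (r − 1) · k objects total. Threshold: n = (r − 1) · k + 1. With r = 7 and k = 115: n = 6 · 115 + 1 = 690 + 1 = 691. For n = 690 = 6 · 115, we can put exactly 6 objects in every box, avoiding 7 in any single one — so 691 is tight.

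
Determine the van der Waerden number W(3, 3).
W(3, 3) = 27

This is a classical value, W(3, 3) = 27, established by combining an explicit 3-colouring of {1, ..., 26} with no monochromatic 3-AP (giving the lower bound W(3, 3) > 26) and a finite case analysis / exhaustive computer search showing every 3-colouring of {1, ..., 27} has such an AP.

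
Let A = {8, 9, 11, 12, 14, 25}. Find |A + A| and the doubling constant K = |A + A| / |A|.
K = |A + A| / |A| = 18/6 = 3

Enumerate A + A = {a + b : a, b ∈ A}. With |A| = 6, there are |A|^2 = 36 ordered sum pairs; collecting distinct values, A + A = {16, 17, 18, 19, 20, 21, 22, 23, 24, 25, 26, 28, 33, 34, 36, 37, 39, 50}, so |A + A| = 18. Thus K = 18/6 = 3. For comparison, the minimum possible |A + A| over all 6-element sets is 2·6 − 1 = 11 (so min K = 11/6), attained only by arithmetic progressions.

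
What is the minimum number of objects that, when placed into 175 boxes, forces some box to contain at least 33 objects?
n = (33 − 1)·175 + 1 = 5601

By the generalised pigeonhole principle, to guarantee some box contains ≥ r objects we need more than (r − 1) · k objects total. Threshold: n = (r − 1) · k + 1. With r = 33 and k = 175: n = 32 · 175 + 1 = 5600 + 1 = 5601. For n = 5600 = 32 · 175, we can put exactly 32 objects in every box, avoiding 33 in any single one — so 5601 is tight.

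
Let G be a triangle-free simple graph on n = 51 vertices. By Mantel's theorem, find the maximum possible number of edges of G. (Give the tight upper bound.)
ex(51, K_3) = ⌊51^2/4⌋ = 650

Mantel (1907): a triangle-free graph on n vertices has at most ⌊n^2/4⌋ edges, with equality for the complete bipartite graph K_{⌊n/2⌋, ⌈n/2⌉}. For n = 51: ⌊51^2/4⌋ = ⌊2601/4⌋ = 650. The extremal graph is K_{25, 26}, which has 25·26 = 650 edges.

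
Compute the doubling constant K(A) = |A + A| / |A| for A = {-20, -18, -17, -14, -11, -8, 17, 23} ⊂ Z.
K = |A + A| / |A| = 27/8

Enumerate A + A = {a + b : a, b ∈ A}. With |A| = 8, there are |A|^2 = 64 ordered sum pairs; collecting distinct values, A + A = {-40, -38, -37, -36, -35, -34, -32, -31, -29, -28, -26, -25, -22, -19, -16, -3, -1, 0, 3, 5, 6, 9, 12, 15, 34, 40, 46}, so |A + A| = 27. Thus K = 27/8. For comparison, the minimum possible |A + A| over all 8-element sets is 2·8 − 1 = 15 (so min K = 15/8), attained only by arithmetic progressions.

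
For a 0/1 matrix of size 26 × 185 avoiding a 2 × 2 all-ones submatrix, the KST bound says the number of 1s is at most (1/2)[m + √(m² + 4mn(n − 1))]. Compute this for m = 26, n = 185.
z(26, 185; 2, 2) ≤ (1/2)[26 + √(26² + 4·26·185·184)] = (1/2)[26 + √3540836] = 953.8555

Kővári–Sós–Turán: let r_1, ..., r_26 be the row sums and z = Σ r_i the total number of 1s. Each pair of columns can share at most one row with both entries 1 (else a 2×2 all-ones block appears), so Σ_i C(r_i, 2) ≤ C(185, 2) = 17020. By convexity Σ_i C(r_i, 2) ≥ 26·C(z/26, 2) = z(z − 26)/(2·26), giving z² − 26z − 26·185·184 ≤ 0 and hence z ≤ (1/2)[26 + √(676 + 4·885040)] = (1/2)[26 + √3540836] ≈ (1/2)(26 + 1881.7109) = 953.8555.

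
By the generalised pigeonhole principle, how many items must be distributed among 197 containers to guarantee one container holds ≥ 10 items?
n = (10 − 1)·197 + 1 = 1774

By the generalised pigeonhole principle, to guarantee some box contains ≥ r objects we need more than (r − 1) · k objects total. Threshold: n = (r − 1) · k + 1. With r = 10 and k = 197: n = 9 · 197 + 1 = 1773 + 1 = 1774. For n = 1773 = 9 · 197, we can put exactly 9 objects in every box, avoiding 10 in any single one — so 1774 is tight.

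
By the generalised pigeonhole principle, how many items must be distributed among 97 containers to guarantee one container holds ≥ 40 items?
n = (40 − 1)·97 + 1 = 3784

By the generalised pigeonhole principle, to guarantee some box contains ≥ r objects we need more than (r − 1) · k objects total. Threshold: n = (r − 1) · k + 1. With r = 40 and k = 97: n = 39 · 97 + 1 = 3783 + 1 = 3784. For n = 3783 = 39 · 97, we can put exactly 39 objects in every box, avoiding 40 in any single one — so 3784 is tight.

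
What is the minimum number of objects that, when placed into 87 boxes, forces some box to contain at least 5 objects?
n = (5 − 1)·87 + 1 = 349

By the generalised pigeonhole principle, to guarantee some box contains ≥ r objects we need more than (r − 1) · k objects total. Threshold: n = (r − 1) · k + 1. With r = 5 and k = 87: n = 4 · 87 + 1 = 348 + 1 = 349. For n = 348 = 4 · 87, we can put exactly 4 objects in every box, avoiding 5 in any single one — so 349 is tight.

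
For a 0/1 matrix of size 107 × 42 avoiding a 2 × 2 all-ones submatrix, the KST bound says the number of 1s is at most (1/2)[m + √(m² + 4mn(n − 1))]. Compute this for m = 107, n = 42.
z(107, 42; 2, 2) ≤ (1/2)[107 + √(107² + 4·107·42·41)] = (1/2)[107 + √748465] = 486.0694

Kővári–Sós–Turán: let r_1, ..., r_107 be the row sums and z = Σ r_i the total number of 1s. Each pair of columns can share at most one row with both entries 1 (else a 2×2 all-ones block appears), so Σ_i C(r_i, 2) ≤ C(42, 2) = 861. By convexity Σ_i C(r_i, 2) ≥ 107·C(z/107, 2) = z(z − 107)/(2·107), giving z² − 107z − 107·42·41 ≤ 0 and hence z ≤ (1/2)[107 + √(11449 + 4·184254)] = (1/2)[107 + √748465] ≈ (1/2)(107 + 865.1387) = 486.0694.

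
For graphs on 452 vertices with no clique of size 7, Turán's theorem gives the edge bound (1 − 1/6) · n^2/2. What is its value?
Turán density bound = (5/6) · 452^2/2 = 255380/3 ≈ 85126.6667

Turán's theorem: ex(n, K_{r+1}) is achieved by the complete r-partite Turán graph T(n, r) with parts as balanced as possible, and is at most (1 − 1/r) · n^2/2. For r = 6, n = 452: the density bound is (5/6) · 204304/2 = 255380/3 ≈ 85126.6667. The integer-valued extremum is e(T(452, 6)) = 85126, which is strictly less than the density bound 255380/3 since 6 ∤ 452 (the parts of T(452, 6) cannot all be equal).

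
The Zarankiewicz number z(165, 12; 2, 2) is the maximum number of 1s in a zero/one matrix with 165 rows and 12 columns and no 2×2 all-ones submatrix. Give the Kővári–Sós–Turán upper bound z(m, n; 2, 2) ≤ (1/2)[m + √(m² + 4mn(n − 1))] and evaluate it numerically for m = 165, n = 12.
z(165, 12; 2, 2) ≤ (1/2)[165 + √(165² + 4·165·12·11)] = (1/2)[165 + √114345] = 251.5747

Kővári–Sós–Turán: let r_1, ..., r_165 be the row sums and z = Σ r_i the total number of 1s. Each pair of columns can share at most one row with both entries 1 (else a 2×2 all-ones block appears), so Σ_i C(r_i, 2) ≤ C(12, 2) = 66. By convexity Σ_i C(r_i, 2) ≥ 165·C(z/165, 2) = z(z − 165)/(2·165), giving z² − 165z − 165·12·11 ≤ 0 and hence z ≤ (1/2)[165 + √(27225 + 4·21780)] = (1/2)[165 + √114345] ≈ (1/2)(165 + 338.1494) = 251.5747.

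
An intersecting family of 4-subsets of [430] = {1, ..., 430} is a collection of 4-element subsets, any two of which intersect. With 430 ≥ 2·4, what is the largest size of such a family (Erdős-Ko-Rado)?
max |F| = C(429, 3) = 13067054

The Erdős-Ko-Rado theorem states: for n ≥ 2k, an intersecting family of k-subsets of an n-element set has size at most C(n − 1, k − 1), with equality for 'star' families {A ⊆ [n] : |A| = k, i ∈ A} (fix an element i). For n = 430, k = 4: C(429, 3) = 13067054.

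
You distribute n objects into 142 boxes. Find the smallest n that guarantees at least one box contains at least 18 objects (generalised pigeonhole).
n = (18 − 1)·142 + 1 = 2415

By the generalised pigeonhole principle, to guarantee some box contains ≥ r objects we need more than (r − 1) · k objects total. Threshold: n = (r − 1) · k + 1. With r = 18 and k = 142: n = 17 · 142 + 1 = 2414 + 1 = 2415. For n = 2414 = 17 · 142, we can put exactly 17 objects in every box, avoiding 18 in any single one — so 2415 is tight.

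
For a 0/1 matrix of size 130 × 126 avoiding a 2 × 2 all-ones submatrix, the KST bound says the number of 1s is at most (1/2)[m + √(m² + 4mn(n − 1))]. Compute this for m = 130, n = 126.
z(130, 126; 2, 2) ≤ (1/2)[130 + √(130² + 4·130·126·125)] = (1/2)[130 + √8206900] = 1497.3844

Kővári–Sós–Turán: let r_1, ..., r_130 be the row sums and z = Σ r_i the total number of 1s. Each pair of columns can share at most one row with both entries 1 (else a 2×2 all-ones block appears), so Σ_i C(r_i, 2) ≤ C(126, 2) = 7875. By convexity Σ_i C(r_i, 2) ≥ 130·C(z/130, 2) = z(z − 130)/(2·130), giving z² − 130z − 130·126·125 ≤ 0 and hence z ≤ (1/2)[130 + √(16900 + 4·2047500)] = (1/2)[130 + √8206900] ≈ (1/2)(130 + 2864.7688) = 1497.3844.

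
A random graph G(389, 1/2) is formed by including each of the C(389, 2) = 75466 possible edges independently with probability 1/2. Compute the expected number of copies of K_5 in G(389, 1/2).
E[# K_5] = C(389, 5) · (1/2)^C(5, 2) = 72336764577 / 2^10 ≈ 70641371.657227

For each 5-subset S of vertices (there are C(389, 5) = 72336764577 such S), let X_S = 1 if S induces a K_5 (all C(5, 2) = 10 edges present). Then P(X_S = 1) = (1/2)^10 = 1/1024. By linearity of expectation, E[# K_5] = C(389, 5) · (1/2)^10 = 72336764577 / 1024 ≈ 70641371.657227.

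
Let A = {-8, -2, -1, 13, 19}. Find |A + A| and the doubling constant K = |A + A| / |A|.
K = |A + A| / |A| = 14/5

Enumerate A + A = {a + b : a, b ∈ A}. With |A| = 5, there are |A|^2 = 25 ordered sum pairs; collecting distinct values, A + A = {-16, -10, -9, -4, -3, -2, 5, 11, 12, 17, 18, 26, 32, 38}, so |A + A| = 14. Thus K = 14/5. For comparison, the minimum possible |A + A| over all 5-element sets is 2·5 − 1 = 9 (so min K = 9/5), attained only by arithmetic progressions.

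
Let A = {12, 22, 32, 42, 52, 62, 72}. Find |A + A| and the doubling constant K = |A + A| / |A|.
K = |A + A| / |A| = 13/7

Enumerate A + A = {a + b : a, b ∈ A}. With |A| = 7, there are |A|^2 = 49 ordered sum pairs; collecting distinct values, A + A = {24, 34, 44, 54, 64, 74, 84, 94, 104, 114, 124, 134, 144}, so |A + A| = 13. Thus K = 13/7. Here |A + A| = 2|A| − 1 = 13, the minimum possible — so K = 13/7 is minimal, which holds iff A is an arithmetic progression.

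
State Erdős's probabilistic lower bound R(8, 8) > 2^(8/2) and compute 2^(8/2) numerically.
2^(8/2) = 16; so R(8, 8) > 16

Colour each edge of K_n uniformly at random with red/blue. The expected number of monochromatic K_8 is C(n, 8) · 2 · 2^(−C(8,2)). If C(n, 8) · 2^(1 − C(8,2)) < 1, then with positive probability no monochromatic K_8 exists, so R(8, 8) > n. The standard estimate C(n, 8) ≤ n^8/8! shows this inequality holds whenever n ≤ 2^(8/2) (since 8! · 2^(C(8,2) − 1) > 2^(8^2/2) ≥ n^8). Hence R(8, 8) > 2^(8/2) = 16.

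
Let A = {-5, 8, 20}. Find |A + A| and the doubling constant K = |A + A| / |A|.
K = |A + A| / |A| = 6/3 = 2

Enumerate A + A = {a + b : a, b ∈ A}. With |A| = 3, there are |A|^2 = 9 ordered sum pairs; collecting distinct values, A + A = {-10, 3, 15, 16, 28, 40}, so |A + A| = 6. Thus K = 6/3 = 2. For comparison, the minimum possible |A + A| over all 3-element sets is 2·3 − 1 = 5 (so min K = 5/3), attained only by arithmetic progressions.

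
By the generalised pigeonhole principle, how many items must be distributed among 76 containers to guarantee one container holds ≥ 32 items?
n = (32 − 1)·76 + 1 = 2357

By the generalised pigeonhole principle, to guarantee some box contains ≥ r objects we need more than (r − 1) · k objects total. Threshold: n = (r − 1) · k + 1. With r = 32 and k = 76: n = 31 · 76 + 1 = 2356 + 1 = 2357. For n = 2356 = 31 · 76, we can put exactly 31 objects in every box, avoiding 32 in any single one — so 2357 is tight.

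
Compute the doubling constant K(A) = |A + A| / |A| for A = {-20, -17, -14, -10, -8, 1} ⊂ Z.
K = |A + A| / |A| = 18/6 = 3

Enumerate A + A = {a + b : a, b ∈ A}. With |A| = 6, there are |A|^2 = 36 ordered sum pairs; collecting distinct values, A + A = {-40, -37, -34, -31, -30, -28, -27, -25, -24, -22, -20, -19, -18, -16, -13, -9, -7, 2}, so |A + A| = 18. Thus K = 18/6 = 3. For comparison, the minimum possible |A + A| over all 6-element sets is 2·6 − 1 = 11 (so min K = 11/6), attained only by arithmetic progressions.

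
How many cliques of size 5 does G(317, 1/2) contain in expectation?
E[# K_5] = C(317, 5) · (1/2)^C(5, 2) = 25843399323 / 2^10 ≈ 25237694.651367

For each 5-subset S of vertices (there are C(317, 5) = 25843399323 such S), let X_S = 1 if S induces a K_5 (all C(5, 2) = 10 edges present). Then P(X_S = 1) = (1/2)^10 = 1/1024. By linearity of expectation, E[# K_5] = C(317, 5) · (1/2)^10 = 25843399323 / 1024 ≈ 25237694.651367.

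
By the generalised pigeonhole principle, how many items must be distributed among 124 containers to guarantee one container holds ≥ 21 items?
n = (21 − 1)·124 + 1 = 2481

By the generalised pigeonhole principle, to guarantee some box contains ≥ r objects we need more than (r − 1) · k objects total. Threshold: n = (r − 1) · k + 1. With r = 21 and k = 124: n = 20 · 124 + 1 = 2480 + 1 = 2481. For n = 2480 = 20 · 124, we can put exactly 20 objects in every box, avoiding 21 in any single one — so 2481 is tight.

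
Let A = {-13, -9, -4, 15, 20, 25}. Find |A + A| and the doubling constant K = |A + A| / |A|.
K = |A + A| / |A| = 18/6 = 3

Enumerate A + A = {a + b : a, b ∈ A}. With |A| = 6, there are |A|^2 = 36 ordered sum pairs; collecting distinct values, A + A = {-26, -22, -18, -17, -13, -8, 2, 6, 7, 11, 12, 16, 21, 30, 35, 40, 45, 50}, so |A + A| = 18. Thus K = 18/6 = 3. For comparison, the minimum possible |A + A| over all 6-element sets is 2·6 − 1 = 11 (so min K = 11/6), attained only by arithmetic progressions.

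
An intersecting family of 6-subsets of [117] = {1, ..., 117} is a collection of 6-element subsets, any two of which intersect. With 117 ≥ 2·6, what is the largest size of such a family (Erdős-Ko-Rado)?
max |F| = C(116, 5) = 160389488

The Erdős-Ko-Rado theorem states: for n ≥ 2k, an intersecting family of k-subsets of an n-element set has size at most C(n − 1, k − 1), with equality for 'star' families {A ⊆ [n] : |A| = k, i ∈ A} (fix an element i). For n = 117, k = 6: C(116, 5) = 160389488.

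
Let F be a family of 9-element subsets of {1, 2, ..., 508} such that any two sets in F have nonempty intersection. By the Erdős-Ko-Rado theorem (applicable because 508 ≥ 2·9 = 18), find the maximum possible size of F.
max |F| = C(507, 8) = 102432860235795375

Erdős-Ko-Rado (1961): when n ≥ 2k, max |F| = C(n−1, k−1). The bound is attained by the star {A : i ∈ A} for any fixed i ∈ [n]. Here C(508−1, 9−1) = C(507, 8) = 102432860235795375.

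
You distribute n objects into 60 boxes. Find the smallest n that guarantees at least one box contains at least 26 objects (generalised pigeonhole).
n = (26 − 1)·60 + 1 = 1501

By the generalised pigeonhole principle, to guarantee some box contains ≥ r objects we need more than (r − 1) · k objects total. Threshold: n = (r − 1) · k + 1. With r = 26 and k = 60: n = 25 · 60 + 1 = 1500 + 1 = 1501. For n = 1500 = 25 · 60, we can put exactly 25 objects in every box, avoiding 26 in any single one — so 1501 is tight.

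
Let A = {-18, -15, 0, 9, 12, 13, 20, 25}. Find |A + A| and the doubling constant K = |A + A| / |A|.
K = |A + A| / |A| = 34/8 = 17/4

Enumerate A + A = {a + b : a, b ∈ A}. With |A| = 8, there are |A|^2 = 64 ordered sum pairs; collecting distinct values, A + A = {-36, -33, -30, -18, -15, -9, -6, -5, -3, -2, 0, 2, 5, 7, 9, 10, 12, 13, 18, 20, 21, 22, 24, 25, 26, 29, 32, 33, 34, 37, 38, 40, 45, 50}, so |A + A| = 34. Thus K = 34/8 = 17/4. For comparison, the minimum possible |A + A| over all 8-element sets is 2·8 − 1 = 15 (so min K = 15/8), attained only by arithmetic progressions.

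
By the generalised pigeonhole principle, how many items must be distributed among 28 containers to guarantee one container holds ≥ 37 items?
n = (37 − 1)·28 + 1 = 1009

By the generalised pigeonhole principle, to guarantee some box contains ≥ r objects we need more than (r − 1) · k objects total. Threshold: n = (r − 1) · k + 1. With r = 37 and k = 28: n = 36 · 28 + 1 = 1008 + 1 = 1009. For n = 1008 = 36 · 28, we can put exactly 36 objects in every box, avoiding 37 in any single one — so 1009 is tight.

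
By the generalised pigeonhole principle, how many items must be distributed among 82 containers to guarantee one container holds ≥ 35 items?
n = (35 − 1)·82 + 1 = 2789

By the generalised pigeonhole principle, to guarantee some box contains ≥ r objects we need more than (r − 1) · k objects total. Threshold: n = (r − 1) · k + 1. With r = 35 and k = 82: n = 34 · 82 + 1 = 2788 + 1 = 2789. For n = 2788 = 34 · 82, we can put exactly 34 objects in every box, avoiding 35 in any single one — so 2789 is tight.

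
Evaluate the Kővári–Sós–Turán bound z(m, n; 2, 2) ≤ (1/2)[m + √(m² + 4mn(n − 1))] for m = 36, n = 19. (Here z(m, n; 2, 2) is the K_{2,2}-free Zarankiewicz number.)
z(36, 19; 2, 2) ≤ (1/2)[36 + √(36² + 4·36·19·18)] = (1/2)[36 + √50544] = 130.41

Kővári–Sós–Turán: let r_1, ..., r_36 be the row sums and z = Σ r_i the total number of 1s. Each pair of columns can share at most one row with both entries 1 (else a 2×2 all-ones block appears), so Σ_i C(r_i, 2) ≤ C(19, 2) = 171. By convexity Σ_i C(r_i, 2) ≥ 36·C(z/36, 2) = z(z − 36)/(2·36), giving z² − 36z − 36·19·18 ≤ 0 and hence z ≤ (1/2)[36 + √(1296 + 4·12312)] = (1/2)[36 + √50544] ≈ (1/2)(36 + 224.8199) = 130.41.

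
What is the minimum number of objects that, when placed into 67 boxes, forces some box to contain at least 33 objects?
n = (33 − 1)·67 + 1 = 2145

By the generalised pigeonhole principle, to guarantee some box contains ≥ r objects we need more than (r − 1) · k objects total. Threshold: n = (r − 1) · k + 1. With r = 33 and k = 67: n = 32 · 67 + 1 = 2144 + 1 = 2145. For n = 2144 = 32 · 67, we can put exactly 32 objects in every box, avoiding 33 in any single one — so 2145 is tight.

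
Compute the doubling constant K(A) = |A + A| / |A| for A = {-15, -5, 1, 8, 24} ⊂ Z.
K = |A + A| / |A| = 14/5

Enumerate A + A = {a + b : a, b ∈ A}. With |A| = 5, there are |A|^2 = 25 ordered sum pairs; collecting distinct values, A + A = {-30, -20, -14, -10, -7, -4, 2, 3, 9, 16, 19, 25, 32, 48}, so |A + A| = 14. Thus K = 14/5. For comparison, the minimum possible |A + A| over all 5-element sets is 2·5 − 1 = 9 (so min K = 9/5), attained only by arithmetic progressions.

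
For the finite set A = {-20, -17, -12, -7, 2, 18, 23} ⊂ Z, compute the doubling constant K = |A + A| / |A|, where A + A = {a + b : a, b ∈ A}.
K = |A + A| / |A| = 25/7

Enumerate A + A = {a + b : a, b ∈ A}. With |A| = 7, there are |A|^2 = 49 ordered sum pairs; collecting distinct values, A + A = {-40, -37, -34, -32, -29, -27, -24, -19, -18, -15, -14, -10, -5, -2, 1, 3, 4, 6, 11, 16, 20, 25, 36, 41, 46}, so |A + A| = 25. Thus K = 25/7. For comparison, the minimum possible |A + A| over all 7-element sets is 2·7 − 1 = 13 (so min K = 13/7), attained only by arithmetic progressions.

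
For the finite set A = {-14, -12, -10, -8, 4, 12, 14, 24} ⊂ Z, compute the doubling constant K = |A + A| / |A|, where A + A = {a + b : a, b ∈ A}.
K = |A + A| / |A| = 28/8 = 7/2

Enumerate A + A = {a + b : a, b ∈ A}. With |A| = 8, there are |A|^2 = 64 ordered sum pairs; collecting distinct values, A + A = {-28, -26, -24, -22, -20, -18, -16, -10, -8, -6, -4, -2, 0, 2, 4, 6, 8, 10, 12, 14, 16, 18, 24, 26, 28, 36, 38, 48}, so |A + A| = 28. Thus K = 28/8 = 7/2. For comparison, the minimum possible |A + A| over all 8-element sets is 2·8 − 1 = 15 (so min K = 15/8), attained only by arithmetic progressions.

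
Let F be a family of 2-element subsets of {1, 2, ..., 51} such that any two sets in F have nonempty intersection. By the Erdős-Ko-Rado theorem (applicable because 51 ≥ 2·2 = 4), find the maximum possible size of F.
max |F| = C(50, 1) = 50

Erdős-Ko-Rado (1961): when n ≥ 2k, max |F| = C(n−1, k−1). The bound is attained by the star {A : i ∈ A} for any fixed i ∈ [n]. Here C(51−1, 2−1) = C(50, 1) = 50.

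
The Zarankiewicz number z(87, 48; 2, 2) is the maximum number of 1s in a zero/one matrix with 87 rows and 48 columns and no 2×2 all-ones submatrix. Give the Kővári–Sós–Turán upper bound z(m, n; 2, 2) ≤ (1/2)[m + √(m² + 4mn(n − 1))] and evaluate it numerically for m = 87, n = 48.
z(87, 48; 2, 2) ≤ (1/2)[87 + √(87² + 4·87·48·47)] = (1/2)[87 + √792657] = 488.6564

Kővári–Sós–Turán: let r_1, ..., r_87 be the row sums and z = Σ r_i the total number of 1s. Each pair of columns can share at most one row with both entries 1 (else a 2×2 all-ones block appears), so Σ_i C(r_i, 2) ≤ C(48, 2) = 1128. By convexity Σ_i C(r_i, 2) ≥ 87·C(z/87, 2) = z(z − 87)/(2·87), giving z² − 87z − 87·48·47 ≤ 0 and hence z ≤ (1/2)[87 + √(7569 + 4·196272)] = (1/2)[87 + √792657] ≈ (1/2)(87 + 890.3129) = 488.6564.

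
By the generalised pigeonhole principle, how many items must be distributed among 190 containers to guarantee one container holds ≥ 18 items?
n = (18 − 1)·190 + 1 = 3231

By the generalised pigeonhole principle, to guarantee some box contains ≥ r objects we need more than (r − 1) · k objects total. Threshold: n = (r − 1) · k + 1. With r = 18 and k = 190: n = 17 · 190 + 1 = 3230 + 1 = 3231. For n = 3230 = 17 · 190, we can put exactly 17 objects in every box, avoiding 18 in any single one — so 3231 is tight.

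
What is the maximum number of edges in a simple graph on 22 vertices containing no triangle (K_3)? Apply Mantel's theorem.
ex(22, K_3) = ⌊22^2/4⌋ = 121

Mantel (1907): a triangle-free graph on n vertices has at most ⌊n^2/4⌋ edges, with equality for the complete bipartite graph K_{⌊n/2⌋, ⌈n/2⌉}. For n = 22: ⌊22^2/4⌋ = ⌊484/4⌋ = 121. The extremal graph is K_{11, 11}, which has 11·11 = 121 edges.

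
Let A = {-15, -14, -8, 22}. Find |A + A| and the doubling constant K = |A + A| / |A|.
K = |A + A| / |A| = 10/4 = 5/2

Enumerate A + A = {a + b : a, b ∈ A}. With |A| = 4, there are |A|^2 = 16 ordered sum pairs; collecting distinct values, A + A = {-30, -29, -28, -23, -22, -16, 7, 8, 14, 44}, so |A + A| = 10. Thus K = 10/4 = 5/2. For comparison, the minimum possible |A + A| over all 4-element sets is 2·4 − 1 = 7 (so min K = 7/4), attained only by arithmetic progressions.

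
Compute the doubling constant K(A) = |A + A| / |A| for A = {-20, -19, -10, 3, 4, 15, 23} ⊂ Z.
K = |A + A| / |A| = 27/7

Enumerate A + A = {a + b : a, b ∈ A}. With |A| = 7, there are |A|^2 = 49 ordered sum pairs; collecting distinct values, A + A = {-40, -39, -38, -30, -29, -20, -17, -16, -15, -7, -6, -5, -4, 3, 4, 5, 6, 7, 8, 13, 18, 19, 26, 27, 30, 38, 46}, so |A + A| = 27. Thus K = 27/7. For comparison, the minimum possible |A + A| over all 7-element sets is 2·7 − 1 = 13 (so min K = 13/7), attained only by arithmetic progressions.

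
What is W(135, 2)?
W(135, 2) = 135 + 1 = 136

A 2-term AP is any pair of integers, so a monochromatic 2-AP exists iff some colour is used at least twice. With 135 colours, the colouring i ↦ i on {1, ..., 135} uses each colour once, avoiding any monochromatic pair, so W(135, 2) > 135. For {1, ..., 136}, pigeonhole forces two integers of the same colour, which form a monochromatic 2-AP. Hence W(135, 2) = 136.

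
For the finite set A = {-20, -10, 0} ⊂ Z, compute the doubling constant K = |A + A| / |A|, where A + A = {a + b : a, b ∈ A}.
K = |A + A| / |A| = 5/3

Enumerate A + A = {a + b : a, b ∈ A}. With |A| = 3, there are |A|^2 = 9 ordered sum pairs; collecting distinct values, A + A = {-40, -30, -20, -10, 0}, so |A + A| = 5. Thus K = 5/3. Here |A + A| = 2|A| − 1 = 5, the minimum possible — so K = 5/3 is minimal, which holds iff A is an arithmetic progression.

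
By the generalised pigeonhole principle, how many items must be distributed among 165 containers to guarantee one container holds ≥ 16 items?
n = (16 − 1)·165 + 1 = 2476

By the generalised pigeonhole principle, to guarantee some box contains ≥ r objects we need more than (r − 1) · k objects total. Threshold: n = (r − 1) · k + 1. With r = 16 and k = 165: n = 15 · 165 + 1 = 2475 + 1 = 2476. For n = 2475 = 15 · 165, we can put exactly 15 objects in every box, avoiding 16 in any single one — so 2476 is tight.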